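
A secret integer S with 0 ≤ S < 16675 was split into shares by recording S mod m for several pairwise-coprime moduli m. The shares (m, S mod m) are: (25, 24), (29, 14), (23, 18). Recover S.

9149

The moduli are pairwise coprime; N = 25·29·23 = 16675.
N/25 = 667; 667 ≡ 17 (mod 25); 17·3 ≡ 1, so inverse 3.
N/29 = 575; 575 ≡ 24 (mod 29); 24·23 ≡ 1, so inverse 23.
N/23 = 725; 725 ≡ 12 (mod 23); 12·2 ≡ 1, so inverse 2.
S ≡ 24·667·3 + 14·575·23 + 18·725·2 = 259274.
259274 mod 16675 = 9149.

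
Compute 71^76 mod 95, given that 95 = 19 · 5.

Mod 19: 71 ≡ 14; by Fermat, exponent reduces to 76 mod 18 = 4; 14^4 ≡ 17 (mod 19).
Mod 5: 71 ≡ 1; since 4 | 76, by Fermat 1^76 ≡ 1 (mod 5).
Combine by CRT: x ≡ 17 (mod 19), x ≡ 1 (mod 5) ⇒ x ≡ 36 (mod 95).

36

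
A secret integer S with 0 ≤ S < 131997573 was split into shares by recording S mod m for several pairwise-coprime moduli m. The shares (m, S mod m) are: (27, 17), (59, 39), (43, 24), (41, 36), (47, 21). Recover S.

70837622

The moduli are pairwise coprime; N = 27·59·43·41·47 = 131997573.
N/27 = 4888799; 4888799 ≡ 17 (mod 27); 17·8 ≡ 1, so inverse 8.
N/59 = 2237247; 2237247 ≡ 26 (mod 59); 26·25 ≡ 1, so inverse 25.
N/43 = 3069711; 3069711 ≡ 27 (mod 43); 27·8 ≡ 1, so inverse 8.
N/41 = 3219453; 3219453 ≡ 10 (mod 41); 10·37 ≡ 1, so inverse 37.
N/47 = 2808459; 2808459 ≡ 21 (mod 47); 21·9 ≡ 1, so inverse 9.
S ≡ 17·4888799·8 + 39·2237247·25 + 24·3069711·8 + 36·3219453·37 + 21·2808459·9 = 8254687148.
8254687148 mod 131997573 = 70837622.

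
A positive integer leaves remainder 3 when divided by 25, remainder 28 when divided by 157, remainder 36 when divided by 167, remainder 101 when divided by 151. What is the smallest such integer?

89207428

The moduli are pairwise coprime; N = 25·157·167·151 = 98976725.
N/25 = 3959069; 3959069 ≡ 19 (mod 25); 19·4 ≡ 1, so inverse 4.
N/157 = 630425; 630425 ≡ 70 (mod 157); 70·83 ≡ 1, so inverse 83.
N/167 = 592675; 592675 ≡ 159 (mod 167); 159·146 ≡ 1, so inverse 146.
N/151 = 655475; 655475 ≡ 135 (mod 151); 135·66 ≡ 1, so inverse 66.
m ≡ 3·3959069·4 + 28·630425·83 + 36·592675·146 + 101·655475·66 = 8997112678.
8997112678 mod 98976725 = 89207428.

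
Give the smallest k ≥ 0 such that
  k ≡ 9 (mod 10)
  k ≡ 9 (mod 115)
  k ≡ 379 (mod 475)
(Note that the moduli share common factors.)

gcd(10, 115) = 5 and 5 | (9 − 9), so the pair is consistent; merging gives k ≡ 9 (mod 230), where 230 = lcm(10, 115).
gcd(230, 475) = 5 and 5 | (379 − 9), so the pair is consistent; merging gives k ≡ 3229 (mod 21850), where 21850 = lcm(230, 475).
The solution is unique modulo lcm(10, 115, 475) = 21850.

3229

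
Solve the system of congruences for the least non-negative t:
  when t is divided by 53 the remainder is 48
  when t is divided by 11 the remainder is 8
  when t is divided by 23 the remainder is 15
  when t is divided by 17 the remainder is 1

181255

The moduli are pairwise coprime; N = 53·11·23·17 = 227953.
N/53 = 4301; 4301 ≡ 8 (mod 53); 8·20 ≡ 1, so inverse 20.
N/11 = 20723; 20723 ≡ 10 (mod 11); 10·10 ≡ 1, so inverse 10.
N/23 = 9911; 9911 ≡ 21 (mod 23); 21·11 ≡ 1, so inverse 11.
N/17 = 13409; 13409 ≡ 13 (mod 17); 13·4 ≡ 1, so inverse 4.
t ≡ 48·4301·20 + 8·20723·10 + 15·9911·11 + 1·13409·4 = 7475751.
7475751 mod 227953 = 181255.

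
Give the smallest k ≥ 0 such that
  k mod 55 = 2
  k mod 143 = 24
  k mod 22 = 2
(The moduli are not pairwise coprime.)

882

Combine the congruences pairwise.
gcd(55, 143) = 11 and 11 | (24 − 2), so the pair is consistent; merging gives k ≡ 167 (mod 715), where 715 = lcm(55, 143).
gcd(715, 22) = 11 and 11 | (2 − 167), so the pair is consistent; merging gives k ≡ 882 (mod 1430), where 1430 = lcm(715, 22).
The solution is unique modulo lcm(55, 143, 22) = 1430.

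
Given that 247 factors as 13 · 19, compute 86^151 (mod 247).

148

Mod 13: 86 ≡ 8; by Fermat, exponent reduces to 151 mod 12 = 7; 8^7 ≡ 5 (mod 13).
Mod 19: 86 ≡ 10; by Fermat, exponent reduces to 151 mod 18 = 7; 10^7 ≡ 15 (mod 19).
Combine by CRT: x ≡ 5 (mod 13), x ≡ 15 (mod 19) ⇒ x ≡ 148 (mod 247).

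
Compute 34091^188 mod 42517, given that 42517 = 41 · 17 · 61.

Mod 41: 34091 ≡ 20; by Fermat, exponent reduces to 188 mod 40 = 28; 20^28 ≡ 37 (mod 41).
Mod 17: 34091 ≡ 6; by Fermat, exponent reduces to 188 mod 16 = 12; 6^12 ≡ 13 (mod 17).
Mod 61: 34091 ≡ 53; by Fermat, exponent reduces to 188 mod 60 = 8; 53^8 ≡ 20 (mod 61).
Combine by CRT: x ≡ 37 (mod 41), x ≡ 13 (mod 17), x ≡ 20 (mod 61) ⇒ x ≡ 10451 (mod 42517).

10451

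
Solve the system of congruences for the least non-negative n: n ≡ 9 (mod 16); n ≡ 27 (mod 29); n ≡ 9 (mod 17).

From n ≡ 9 (mod 16) write n = 9 + 16t. Substituting into n ≡ 27 (mod 29) gives 16t ≡ 18 (mod 29), and since 16⁻¹ ≡ 20 (mod 29), t ≡ 12. Hence n ≡ 9 + 16·12 = 201 (mod 464).
From n ≡ 201 (mod 464) write n = 201 + 464t. Substituting into n ≡ 9 (mod 17) gives 464t ≡ 12 (mod 17), and since 5⁻¹ ≡ 7 (mod 17), t ≡ 16. Hence n ≡ 201 + 464·16 = 7625 (mod 7888).

7625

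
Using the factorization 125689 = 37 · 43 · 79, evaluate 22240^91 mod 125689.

Mod 37: 22240 ≡ 3; by Fermat, exponent reduces to 91 mod 36 = 19; 3^19 ≡ 3 (mod 37).
Mod 43: 22240 ≡ 9; by Fermat, exponent reduces to 91 mod 42 = 7; 9^7 ≡ 36 (mod 43).
Mod 79: 22240 ≡ 41; by Fermat, exponent reduces to 91 mod 78 = 13; 41^13 ≡ 78 (mod 79).
Combine by CRT: x ≡ 3 (mod 37), x ≡ 36 (mod 43), x ≡ 78 (mod 79) ⇒ x ≡ 51507 (mod 125689).

51507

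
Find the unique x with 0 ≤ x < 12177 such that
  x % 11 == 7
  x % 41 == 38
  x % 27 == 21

1965

The moduli are pairwise coprime; N = 11·41·27 = 12177.
N/11 = 1107; 1107 ≡ 7 (mod 11); 7·8 ≡ 1, so inverse 8.
N/41 = 297; 297 ≡ 10 (mod 41); 10·37 ≡ 1, so inverse 37.
N/27 = 451; 451 ≡ 19 (mod 27); 19·10 ≡ 1, so inverse 10.
x ≡ 7·1107·8 + 38·297·37 + 21·451·10 = 574284.
574284 mod 12177 = 1965.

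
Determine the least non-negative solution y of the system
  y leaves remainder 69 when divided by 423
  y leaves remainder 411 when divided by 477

gcd(423, 477) = 9 and 9 | (411 − 69), so the pair is consistent; merging gives y ≡ 12336 (mod 22419), where 22419 = lcm(423, 477).
The solution is unique modulo lcm(423, 477) = 22419.

12336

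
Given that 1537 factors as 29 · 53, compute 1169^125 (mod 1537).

1260

Mod 29: 1169 ≡ 9; by Fermat, exponent reduces to 125 mod 28 = 13; 9^13 ≡ 13 (mod 29).
Mod 53: 1169 ≡ 3; by Fermat, exponent reduces to 125 mod 52 = 21; 3^21 ≡ 41 (mod 53).
Combine by CRT: x ≡ 13 (mod 29), x ≡ 41 (mod 53) ⇒ x ≡ 1260 (mod 1537).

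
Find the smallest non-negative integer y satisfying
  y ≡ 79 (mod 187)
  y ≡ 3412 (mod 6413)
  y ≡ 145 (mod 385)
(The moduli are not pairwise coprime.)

1228295

Combine the congruences pairwise.
gcd(187, 6413) = 11 and 11 | (3412 − 79), so the pair is consistent; merging gives y ≡ 29064 (mod 109021), where 109021 = lcm(187, 6413).
gcd(109021, 385) = 11 and 11 | (145 − 29064), so the pair is consistent; merging gives y ≡ 1228295 (mod 3815735), where 3815735 = lcm(109021, 385).
The solution is unique modulo lcm(187, 6413, 385) = 3815735.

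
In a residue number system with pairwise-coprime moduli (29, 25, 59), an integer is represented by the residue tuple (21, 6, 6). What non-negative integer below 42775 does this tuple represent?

From x ≡ 21 (mod 29) write x = 21 + 29t. Substituting into x ≡ 6 (mod 25) gives 29t ≡ 10 (mod 25), and since 4⁻¹ ≡ 19 (mod 25), t ≡ 15. Hence x ≡ 21 + 29·15 = 456 (mod 725).
From x ≡ 456 (mod 725) write x = 456 + 725t. Substituting into x ≡ 6 (mod 59) gives 725t ≡ 22 (mod 59), and since 17⁻¹ ≡ 7 (mod 59), t ≡ 36. Hence x ≡ 456 + 725·36 = 26556 (mod 42775).

26556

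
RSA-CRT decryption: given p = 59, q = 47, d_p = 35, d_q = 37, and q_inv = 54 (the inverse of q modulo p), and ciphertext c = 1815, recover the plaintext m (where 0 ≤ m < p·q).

m₁ = c^(d_p) mod p: c ≡ 45 (mod 59), and 45^35 mod 59 = 15.
m₂ = c^(d_q) mod q: c ≡ 29 (mod 47), and 29^37 mod 47 = 11.
h = q_inv·(m₁ − m₂) mod p = 54·(15 − 11) mod 59 = 39.
m = m₂ + h·q = 11 + 39·47 = 1844.

1844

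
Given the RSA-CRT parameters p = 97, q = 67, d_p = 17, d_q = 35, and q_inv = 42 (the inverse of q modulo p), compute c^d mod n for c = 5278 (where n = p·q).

5805

m₁ = c^(d_p) mod p: c ≡ 40 (mod 97), and 40^17 mod 97 = 82.
m₂ = c^(d_q) mod q: c ≡ 52 (mod 67), and 52^35 mod 67 = 43.
h = q_inv·(m₁ − m₂) mod p = 42·(82 − 43) mod 97 = 86.
m = m₂ + h·q = 43 + 86·67 = 5805.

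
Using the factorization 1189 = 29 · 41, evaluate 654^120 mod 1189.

944

Mod 29: 654 ≡ 16; by Fermat, exponent reduces to 120 mod 28 = 8; 16^8 ≡ 16 (mod 29).
Mod 41: 654 ≡ 39; since 40 | 120, by Fermat 39^120 ≡ 1 (mod 41).
Combine by CRT: x ≡ 16 (mod 29), x ≡ 1 (mod 41) ⇒ x ≡ 944 (mod 1189).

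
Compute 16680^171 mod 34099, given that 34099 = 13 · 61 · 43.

Mod 13: 16680 ≡ 1; by Fermat, exponent reduces to 171 mod 12 = 3; 1^3 ≡ 1 (mod 13).
Mod 61: 16680 ≡ 27; by Fermat, exponent reduces to 171 mod 60 = 51; 27^51 ≡ 27 (mod 61).
Mod 43: 16680 ≡ 39; by Fermat, exponent reduces to 171 mod 42 = 3; 39^3 ≡ 22 (mod 43).
Combine by CRT: x ≡ 1 (mod 13), x ≡ 27 (mod 61), x ≡ 22 (mod 43) ⇒ x ≡ 1613 (mod 34099).

1613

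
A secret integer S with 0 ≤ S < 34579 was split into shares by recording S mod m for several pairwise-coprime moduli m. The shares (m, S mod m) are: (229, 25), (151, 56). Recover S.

23612

From S ≡ 25 (mod 229) write S = 25 + 229t. Substituting into S ≡ 56 (mod 151) gives 229t ≡ 31 (mod 151), and since 78⁻¹ ≡ 91 (mod 151), t ≡ 103. Hence S ≡ 25 + 229·103 = 23612 (mod 34579).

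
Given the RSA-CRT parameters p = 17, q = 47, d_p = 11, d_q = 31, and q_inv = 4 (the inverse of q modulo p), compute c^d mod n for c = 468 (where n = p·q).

m₁ = c^(d_p) mod p: c ≡ 9 (mod 17), and 9^11 mod 17 = 15.
m₂ = c^(d_q) mod q: c ≡ 45 (mod 47), and 45^31 mod 47 = 26.
h = q_inv·(m₁ − m₂) mod p = 4·(15 − 26) mod 17 = 7.
m = m₂ + h·q = 26 + 7·47 = 355.

355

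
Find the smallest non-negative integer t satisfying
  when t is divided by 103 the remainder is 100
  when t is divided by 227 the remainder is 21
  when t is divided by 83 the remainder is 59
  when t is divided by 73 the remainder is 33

From t ≡ 100 (mod 103) write t = 100 + 103s. Substituting into t ≡ 21 (mod 227) gives 103s ≡ 148 (mod 227), and since 103⁻¹ ≡ 108 (mod 227), s ≡ 94. Hence t ≡ 100 + 103·94 = 9782 (mod 23381).
From t ≡ 9782 (mod 23381) write t = 9782 + 23381s. Substituting into t ≡ 59 (mod 83) gives 23381s ≡ 71 (mod 83), and since 58⁻¹ ≡ 73 (mod 83), s ≡ 37. Hence t ≡ 9782 + 23381·37 = 874879 (mod 1940623).
From t ≡ 874879 (mod 1940623) write t = 874879 + 1940623s. Substituting into t ≡ 33 (mod 73) gives 1940623s ≡ 59 (mod 73), and since 64⁻¹ ≡ 8 (mod 73), s ≡ 34. Hence t ≡ 874879 + 1940623·34 = 66856061 (mod 141665479).

66856061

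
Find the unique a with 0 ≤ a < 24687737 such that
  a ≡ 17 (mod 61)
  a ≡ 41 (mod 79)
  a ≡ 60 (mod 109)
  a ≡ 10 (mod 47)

Combine the congruences pairwise.
From a ≡ 17 (mod 61) write a = 17 + 61t. Substituting into a ≡ 41 (mod 79) gives 61t ≡ 24 (mod 79), and since 61⁻¹ ≡ 57 (mod 79), t ≡ 25. Hence a ≡ 17 + 61·25 = 1542 (mod 4819).
From a ≡ 1542 (mod 4819) write a = 1542 + 4819t. Substituting into a ≡ 60 (mod 109) gives 4819t ≡ 44 (mod 109), and since 23⁻¹ ≡ 19 (mod 109), t ≡ 73. Hence a ≡ 1542 + 4819·73 = 353329 (mod 525271).
From a ≡ 353329 (mod 525271) write a = 353329 + 525271t. Substituting into a ≡ 10 (mod 47) gives 525271t ≡ 27 (mod 47), and since 46⁻¹ ≡ 46 (mod 47), t ≡ 20. Hence a ≡ 353329 + 525271·20 = 10858749 (mod 24687737).

10858749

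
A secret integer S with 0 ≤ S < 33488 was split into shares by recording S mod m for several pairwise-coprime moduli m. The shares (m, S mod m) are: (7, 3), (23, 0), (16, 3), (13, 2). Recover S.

From S ≡ 3 (mod 7) write S = 3 + 7t. Substituting into S ≡ 0 (mod 23) gives 7t ≡ 20 (mod 23), and since 7⁻¹ ≡ 10 (mod 23), t ≡ 16. Hence S ≡ 3 + 7·16 = 115 (mod 161).
From S ≡ 115 (mod 161) write S = 115 + 161t. Substituting into S ≡ 3 (mod 16) gives 161t ≡ 0 (mod 16), and since 1⁻¹ ≡ 1 (mod 16), t ≡ 0. Hence S ≡ 115 + 161·0 = 115 (mod 2576).
From S ≡ 115 (mod 2576) write S = 115 + 2576t. Substituting into S ≡ 2 (mod 13) gives 2576t ≡ 4 (mod 13), and since 2⁻¹ ≡ 7 (mod 13), t ≡ 2. Hence S ≡ 115 + 2576·2 = 5267 (mod 33488).

5267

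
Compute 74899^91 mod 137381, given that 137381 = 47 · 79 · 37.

57805

Mod 47: 74899 ≡ 28; by Fermat, exponent reduces to 91 mod 46 = 45; 28^45 ≡ 42 (mod 47).
Mod 79: 74899 ≡ 7; by Fermat, exponent reduces to 91 mod 78 = 13; 7^13 ≡ 56 (mod 79).
Mod 37: 74899 ≡ 11; by Fermat, exponent reduces to 91 mod 36 = 19; 11^19 ≡ 11 (mod 37).
Combine by CRT: x ≡ 42 (mod 47), x ≡ 56 (mod 79), x ≡ 11 (mod 37) ⇒ x ≡ 57805 (mod 137381).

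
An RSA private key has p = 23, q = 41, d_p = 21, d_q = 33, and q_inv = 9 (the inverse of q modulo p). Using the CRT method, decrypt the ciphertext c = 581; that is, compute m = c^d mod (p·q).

234

m₁ = c^(d_p) mod p: c ≡ 6 (mod 23), and 6^21 mod 23 = 4.
m₂ = c^(d_q) mod q: c ≡ 7 (mod 41), and 7^33 mod 41 = 29.
h = q_inv·(m₁ − m₂) mod p = 9·(4 − 29) mod 23 = 5.
m = m₂ + h·q = 29 + 5·41 = 234.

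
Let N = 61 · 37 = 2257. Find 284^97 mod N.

Mod 61: 284 ≡ 40; by Fermat, exponent reduces to 97 mod 60 = 37; 40^37 ≡ 40 (mod 61).
Mod 37: 284 ≡ 25; by Fermat, exponent reduces to 97 mod 36 = 25; 25^25 ≡ 28 (mod 37).
Combine by CRT: x ≡ 40 (mod 61), x ≡ 28 (mod 37) ⇒ x ≡ 1138 (mod 2257).

1138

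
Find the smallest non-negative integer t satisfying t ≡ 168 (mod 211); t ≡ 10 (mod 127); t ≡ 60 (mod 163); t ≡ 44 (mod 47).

The moduli are pairwise coprime; N = 211·127·163·47 = 205291817.
N/211 = 972947; 972947 ≡ 26 (mod 211); 26·138 ≡ 1, so inverse 138.
N/127 = 1616471; 1616471 ≡ 15 (mod 127); 15·17 ≡ 1, so inverse 17.
N/163 = 1259459; 1259459 ≡ 121 (mod 163); 121·97 ≡ 1, so inverse 97.
N/47 = 4367911; 4367911 ≡ 13 (mod 47); 13·29 ≡ 1, so inverse 29.
t ≡ 168·972947·138 + 10·1616471·17 + 60·1259459·97 + 44·4367911·29 = 35735109134.
35735109134 mod 205291817 = 14332976.

14332976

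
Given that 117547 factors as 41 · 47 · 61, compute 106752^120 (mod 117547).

Mod 41: 106752 ≡ 29; since 40 | 120, by Fermat 29^120 ≡ 1 (mod 41).
Mod 47: 106752 ≡ 15; by Fermat, exponent reduces to 120 mod 46 = 28; 15^28 ≡ 4 (mod 47).
Mod 61: 106752 ≡ 2; since 60 | 120, by Fermat 2^120 ≡ 1 (mod 61).
Combine by CRT: x ≡ 1 (mod 41), x ≡ 4 (mod 47), x ≡ 1 (mod 61) ⇒ x ≡ 12506 (mod 117547).

12506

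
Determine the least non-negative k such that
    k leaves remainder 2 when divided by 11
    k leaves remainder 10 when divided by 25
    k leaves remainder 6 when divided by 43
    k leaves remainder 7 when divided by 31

87210

The moduli are pairwise coprime; N = 11·25·43·31 = 366575.
N/11 = 33325; 33325 ≡ 6 (mod 11); 6·2 ≡ 1, so inverse 2.
N/25 = 14663; 14663 ≡ 13 (mod 25); 13·2 ≡ 1, so inverse 2.
N/43 = 8525; 8525 ≡ 11 (mod 43); 11·4 ≡ 1, so inverse 4.
N/31 = 11825; 11825 ≡ 14 (mod 31); 14·20 ≡ 1, so inverse 20.
k ≡ 2·33325·2 + 10·14663·2 + 6·8525·4 + 7·11825·20 = 2286660.
2286660 mod 366575 = 87210.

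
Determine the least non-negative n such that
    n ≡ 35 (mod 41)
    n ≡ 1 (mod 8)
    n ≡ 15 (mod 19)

The moduli are pairwise coprime; M = 41·8·19 = 6232.
M/41 = 152; 152 ≡ 29 (mod 41); 29·17 ≡ 1, so inverse 17.
M/8 = 779; 779 ≡ 3 (mod 8); 3·3 ≡ 1, so inverse 3.
M/19 = 328; 328 ≡ 5 (mod 19); 5·4 ≡ 1, so inverse 4.
n ≡ 35·152·17 + 1·779·3 + 15·328·4 = 112457.
112457 mod 6232 = 281.

281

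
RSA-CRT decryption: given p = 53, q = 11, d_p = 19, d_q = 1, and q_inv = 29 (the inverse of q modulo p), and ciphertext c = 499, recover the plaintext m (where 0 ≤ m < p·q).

257

m₁ = c^(d_p) mod p: c ≡ 22 (mod 53), and 22^19 mod 53 = 45.
m₂ = c^(d_q) mod q: c ≡ 4 (mod 11), and 4^1 mod 11 = 4.
h = q_inv·(m₁ − m₂) mod p = 29·(45 − 4) mod 53 = 23.
m = m₂ + h·q = 4 + 23·11 = 257.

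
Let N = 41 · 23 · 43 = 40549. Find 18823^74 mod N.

7718

Mod 41: 18823 ≡ 4; by Fermat, exponent reduces to 74 mod 40 = 34; 4^34 ≡ 10 (mod 41).
Mod 23: 18823 ≡ 9; by Fermat, exponent reduces to 74 mod 22 = 8; 9^8 ≡ 13 (mod 23).
Mod 43: 18823 ≡ 32; by Fermat, exponent reduces to 74 mod 42 = 32; 32^32 ≡ 21 (mod 43).
Combine by CRT: x ≡ 10 (mod 41), x ≡ 13 (mod 23), x ≡ 21 (mod 43) ⇒ x ≡ 7718 (mod 40549).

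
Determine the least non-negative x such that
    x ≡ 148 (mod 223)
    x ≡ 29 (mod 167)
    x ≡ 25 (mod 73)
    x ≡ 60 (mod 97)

Combine the congruences pairwise.
From x ≡ 148 (mod 223) write x = 148 + 223t. Substituting into x ≡ 29 (mod 167) gives 223t ≡ 48 (mod 167), and since 56⁻¹ ≡ 3 (mod 167), t ≡ 144. Hence x ≡ 148 + 223·144 = 32260 (mod 37241).
From x ≡ 32260 (mod 37241) write x = 32260 + 37241t. Substituting into x ≡ 25 (mod 73) gives 37241t ≡ 31 (mod 73), and since 11⁻¹ ≡ 20 (mod 73), t ≡ 36. Hence x ≡ 32260 + 37241·36 = 1372936 (mod 2718593).
From x ≡ 1372936 (mod 2718593) write x = 1372936 + 2718593t. Substituting into x ≡ 60 (mod 97) gives 2718593t ≡ 62 (mod 97), and since 71⁻¹ ≡ 41 (mod 97), t ≡ 20. Hence x ≡ 1372936 + 2718593·20 = 55744796 (mod 263703521).

55744796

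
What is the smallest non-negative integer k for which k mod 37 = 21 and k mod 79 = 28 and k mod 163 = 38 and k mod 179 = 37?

53052952

Combine the congruences pairwise.
From k ≡ 21 (mod 37) write k = 21 + 37t. Substituting into k ≡ 28 (mod 79) gives 37t ≡ 7 (mod 79), and since 37⁻¹ ≡ 47 (mod 79), t ≡ 13. Hence k ≡ 21 + 37·13 = 502 (mod 2923).
From k ≡ 502 (mod 2923) write k = 502 + 2923t. Substituting into k ≡ 38 (mod 163) gives 2923t ≡ 25 (mod 163), and since 152⁻¹ ≡ 74 (mod 163), t ≡ 57. Hence k ≡ 502 + 2923·57 = 167113 (mod 476449).
From k ≡ 167113 (mod 476449) write k = 167113 + 476449t. Substituting into k ≡ 37 (mod 179) gives 476449t ≡ 110 (mod 179), and since 130⁻¹ ≡ 84 (mod 179), t ≡ 111. Hence k ≡ 167113 + 476449·111 = 53052952 (mod 85284371).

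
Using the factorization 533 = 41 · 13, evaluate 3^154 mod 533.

419

Mod 41: 3 ≡ 3; by Fermat, exponent reduces to 154 mod 40 = 34; 3^34 ≡ 9 (mod 41).
Mod 13: 3 ≡ 3; by Fermat, exponent reduces to 154 mod 12 = 10; 3^10 ≡ 3 (mod 13).
Combine by CRT: x ≡ 9 (mod 41), x ≡ 3 (mod 13) ⇒ x ≡ 419 (mod 533).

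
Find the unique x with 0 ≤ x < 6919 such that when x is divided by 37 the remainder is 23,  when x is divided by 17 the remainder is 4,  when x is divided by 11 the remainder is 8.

6498

The moduli are pairwise coprime; N = 37·17·11 = 6919.
N/37 = 187; 187 ≡ 2 (mod 37); 2·19 ≡ 1, so inverse 19.
N/17 = 407; 407 ≡ 16 (mod 17); 16·16 ≡ 1, so inverse 16.
N/11 = 629; 629 ≡ 2 (mod 11); 2·6 ≡ 1, so inverse 6.
x ≡ 23·187·19 + 4·407·16 + 8·629·6 = 137959.
137959 mod 6919 = 6498.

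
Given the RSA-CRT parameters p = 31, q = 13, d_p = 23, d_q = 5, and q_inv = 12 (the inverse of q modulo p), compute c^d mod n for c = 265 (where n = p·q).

44

m₁ = c^(d_p) mod p: c ≡ 17 (mod 31), and 17^23 mod 31 = 13.
m₂ = c^(d_q) mod q: c ≡ 5 (mod 13), and 5^5 mod 13 = 5.
h = q_inv·(m₁ − m₂) mod p = 12·(13 − 5) mod 31 = 3.
m = m₂ + h·q = 5 + 3·13 = 44.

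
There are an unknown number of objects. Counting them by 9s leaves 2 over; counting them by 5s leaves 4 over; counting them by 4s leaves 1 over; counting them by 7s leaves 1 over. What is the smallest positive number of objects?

29

The moduli are pairwise coprime; M = 9·5·4·7 = 1260.
M/9 = 140; 140 ≡ 5 (mod 9); 5·2 ≡ 1, so inverse 2.
M/5 = 252; 252 ≡ 2 (mod 5); 2·3 ≡ 1, so inverse 3.
M/4 = 315; 315 ≡ 3 (mod 4); 3·3 ≡ 1, so inverse 3.
M/7 = 180; 180 ≡ 5 (mod 7); 5·3 ≡ 1, so inverse 3.
N ≡ 2·140·2 + 4·252·3 + 1·315·3 + 1·180·3 = 5069.
5069 mod 1260 = 29.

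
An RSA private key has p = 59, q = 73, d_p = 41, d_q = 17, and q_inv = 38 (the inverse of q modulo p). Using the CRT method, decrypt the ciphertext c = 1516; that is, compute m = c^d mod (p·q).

956

m₁ = c^(d_p) mod p: c ≡ 41 (mod 59), and 41^41 mod 59 = 12.
m₂ = c^(d_q) mod q: c ≡ 56 (mod 73), and 56^17 mod 73 = 7.
h = q_inv·(m₁ − m₂) mod p = 38·(12 − 7) mod 59 = 13.
m = m₂ + h·q = 7 + 13·73 = 956.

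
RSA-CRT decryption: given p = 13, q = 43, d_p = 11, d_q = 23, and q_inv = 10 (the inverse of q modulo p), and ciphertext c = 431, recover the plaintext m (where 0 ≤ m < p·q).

m₁ = c^(d_p) mod p: c ≡ 2 (mod 13), and 2^11 mod 13 = 7.
m₂ = c^(d_q) mod q: c ≡ 1 (mod 43), and 1^23 mod 43 = 1.
h = q_inv·(m₁ − m₂) mod p = 10·(7 − 1) mod 13 = 8.
m = m₂ + h·q = 1 + 8·43 = 345.

345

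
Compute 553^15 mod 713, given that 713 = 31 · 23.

185

Mod 31: 553 ≡ 26; 26^15 ≡ 30 (mod 31).
Mod 23: 553 ≡ 1; 1^15 ≡ 1 (mod 23).
Combine by CRT: x ≡ 30 (mod 31), x ≡ 1 (mod 23) ⇒ x ≡ 185 (mod 713).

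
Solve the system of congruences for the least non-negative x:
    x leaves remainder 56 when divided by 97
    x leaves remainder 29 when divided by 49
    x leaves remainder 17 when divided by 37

The moduli are pairwise coprime; N = 97·49·37 = 175861.
N/97 = 1813; 1813 ≡ 67 (mod 97); 67·42 ≡ 1, so inverse 42.
N/49 = 3589; 3589 ≡ 12 (mod 49); 12·45 ≡ 1, so inverse 45.
N/37 = 4753; 4753 ≡ 17 (mod 37); 17·24 ≡ 1, so inverse 24.
x ≡ 56·1813·42 + 29·3589·45 + 17·4753·24 = 10887045.
10887045 mod 175861 = 159524.

159524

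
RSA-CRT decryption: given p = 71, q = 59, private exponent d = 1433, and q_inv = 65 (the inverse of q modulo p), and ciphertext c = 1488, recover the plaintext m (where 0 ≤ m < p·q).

347

d_p = d mod (p−1) = 1433 mod 70 = 33; d_q = d mod (q−1) = 41.
m₁ = c^(d_p) mod p: c ≡ 68 (mod 71), and 68^33 mod 71 = 63.
m₂ = c^(d_q) mod q: c ≡ 13 (mod 59), and 13^41 mod 59 = 52.
h = q_inv·(m₁ − m₂) mod p = 65·(63 − 52) mod 71 = 5.
m = m₂ + h·q = 52 + 5·59 = 347.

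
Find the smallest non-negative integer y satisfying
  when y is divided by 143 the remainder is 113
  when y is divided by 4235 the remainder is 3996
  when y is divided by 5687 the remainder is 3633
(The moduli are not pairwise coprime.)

1448131

Combine the congruences pairwise.
gcd(143, 4235) = 11 and 11 | (3996 − 113), so the pair is consistent; merging gives y ≡ 16701 (mod 55055), where 55055 = lcm(143, 4235).
gcd(55055, 5687) = 121 and 121 | (3633 − 16701), so the pair is consistent; merging gives y ≡ 1448131 (mod 2587585), where 2587585 = lcm(55055, 5687).
The solution is unique modulo lcm(143, 4235, 5687) = 2587585.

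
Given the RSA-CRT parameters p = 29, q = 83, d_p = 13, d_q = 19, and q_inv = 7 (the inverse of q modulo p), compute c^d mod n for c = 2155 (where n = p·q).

m₁ = c^(d_p) mod p: c ≡ 9 (mod 29), and 9^13 mod 29 = 13.
m₂ = c^(d_q) mod q: c ≡ 80 (mod 83), and 80^19 mod 83 = 66.
h = q_inv·(m₁ − m₂) mod p = 7·(13 − 66) mod 29 = 6.
m = m₂ + h·q = 66 + 6·83 = 564.

564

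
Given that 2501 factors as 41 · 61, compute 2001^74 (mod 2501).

1398

Mod 41: 2001 ≡ 33; by Fermat, exponent reduces to 74 mod 40 = 34; 33^34 ≡ 4 (mod 41).
Mod 61: 2001 ≡ 49; by Fermat, exponent reduces to 74 mod 60 = 14; 49^14 ≡ 56 (mod 61).
Combine by CRT: x ≡ 4 (mod 41), x ≡ 56 (mod 61) ⇒ x ≡ 1398 (mod 2501).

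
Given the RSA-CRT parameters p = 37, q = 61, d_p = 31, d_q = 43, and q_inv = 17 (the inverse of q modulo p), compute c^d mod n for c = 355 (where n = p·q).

316

m₁ = c^(d_p) mod p: c ≡ 22 (mod 37), and 22^31 mod 37 = 20.
m₂ = c^(d_q) mod q: c ≡ 50 (mod 61), and 50^43 mod 61 = 11.
h = q_inv·(m₁ − m₂) mod p = 17·(20 − 11) mod 37 = 5.
m = m₂ + h·q = 11 + 5·61 = 316.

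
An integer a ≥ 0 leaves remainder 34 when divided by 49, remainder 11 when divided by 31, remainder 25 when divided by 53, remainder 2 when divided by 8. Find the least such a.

578626

The moduli are pairwise coprime; N = 49·31·53·8 = 644056.
N/49 = 13144; 13144 ≡ 12 (mod 49); 12·45 ≡ 1, so inverse 45.
N/31 = 20776; 20776 ≡ 6 (mod 31); 6·26 ≡ 1, so inverse 26.
N/53 = 12152; 12152 ≡ 15 (mod 53); 15·46 ≡ 1, so inverse 46.
N/8 = 80507; 80507 ≡ 3 (mod 8); 3·3 ≡ 1, so inverse 3.
a ≡ 34·13144·45 + 11·20776·26 + 25·12152·46 + 2·80507·3 = 40510098.
40510098 mod 644056 = 578626.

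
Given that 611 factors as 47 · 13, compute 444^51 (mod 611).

177

Mod 47: 444 ≡ 21; by Fermat, exponent reduces to 51 mod 46 = 5; 21^5 ≡ 36 (mod 47).
Mod 13: 444 ≡ 2; by Fermat, exponent reduces to 51 mod 12 = 3; 2^3 ≡ 8 (mod 13).
Combine by CRT: x ≡ 36 (mod 47), x ≡ 8 (mod 13) ⇒ x ≡ 177 (mod 611).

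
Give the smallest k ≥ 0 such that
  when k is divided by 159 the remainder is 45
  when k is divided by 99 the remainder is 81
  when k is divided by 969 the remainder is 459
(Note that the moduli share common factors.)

gcd(159, 99) = 3 and 3 | (81 − 45), so the pair is consistent; merging gives k ≡ 4338 (mod 5247), where 5247 = lcm(159, 99).
gcd(5247, 969) = 3 and 3 | (459 − 4338), so the pair is consistent; merging gives k ≡ 497556 (mod 1694781), where 1694781 = lcm(5247, 969).
The solution is unique modulo lcm(159, 99, 969) = 1694781.

497556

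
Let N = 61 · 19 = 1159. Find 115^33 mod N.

Mod 61: 115 ≡ 54; 54^33 ≡ 38 (mod 61).
Mod 19: 115 ≡ 1; by Fermat, exponent reduces to 33 mod 18 = 15; 1^15 ≡ 1 (mod 19).
Combine by CRT: x ≡ 38 (mod 61), x ≡ 1 (mod 19) ⇒ x ≡ 343 (mod 1159).

343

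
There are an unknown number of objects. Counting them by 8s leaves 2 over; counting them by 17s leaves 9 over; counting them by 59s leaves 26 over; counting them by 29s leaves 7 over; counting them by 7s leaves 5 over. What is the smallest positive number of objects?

1516562

The moduli are pairwise coprime; M = 8·17·59·29·7 = 1628872.
M/8 = 203609; 203609 ≡ 1 (mod 8), inverse 1.
M/17 = 95816; 95816 ≡ 4 (mod 17); 4·13 ≡ 1, so inverse 13.
M/59 = 27608; 27608 ≡ 55 (mod 59); 55·44 ≡ 1, so inverse 44.
M/29 = 56168; 56168 ≡ 24 (mod 29); 24·23 ≡ 1, so inverse 23.
M/7 = 232696; 232696 ≡ 2 (mod 7); 2·4 ≡ 1, so inverse 4.
N ≡ 2·203609·1 + 9·95816·13 + 26·27608·44 + 7·56168·23 + 5·232696·4 = 56898210.
56898210 mod 1628872 = 1516562.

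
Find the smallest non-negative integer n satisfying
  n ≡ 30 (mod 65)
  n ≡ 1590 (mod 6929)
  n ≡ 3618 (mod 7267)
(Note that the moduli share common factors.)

gcd(65, 6929) = 13 and 13 | (1590 − 30), so the pair is consistent; merging gives n ≡ 1590 (mod 34645), where 34645 = lcm(65, 6929).
gcd(34645, 7267) = 169 and 169 | (3618 − 1590), so the pair is consistent; merging gives n ≡ 555910 (mod 1489735), where 1489735 = lcm(34645, 7267).
The solution is unique modulo lcm(65, 6929, 7267) = 1489735.

555910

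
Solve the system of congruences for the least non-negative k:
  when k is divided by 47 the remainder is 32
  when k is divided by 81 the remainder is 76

From k ≡ 32 (mod 47) write k = 32 + 47t. Substituting into k ≡ 76 (mod 81) gives 47t ≡ 44 (mod 81), and since 47⁻¹ ≡ 50 (mod 81), t ≡ 13. Hence k ≡ 32 + 47·13 = 643 (mod 3807).

643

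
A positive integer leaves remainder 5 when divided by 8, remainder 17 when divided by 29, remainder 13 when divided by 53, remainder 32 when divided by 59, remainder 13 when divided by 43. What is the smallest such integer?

From N ≡ 5 (mod 8) write N = 5 + 8t. Substituting into N ≡ 17 (mod 29) gives 8t ≡ 12 (mod 29), and since 8⁻¹ ≡ 11 (mod 29), t ≡ 16. Hence N ≡ 5 + 8·16 = 133 (mod 232).
From N ≡ 133 (mod 232) write N = 133 + 232t. Substituting into N ≡ 13 (mod 53) gives 232t ≡ 39 (mod 53), and since 20⁻¹ ≡ 8 (mod 53), t ≡ 47. Hence N ≡ 133 + 232·47 = 11037 (mod 12296).
From N ≡ 11037 (mod 12296) write N = 11037 + 12296t. Substituting into N ≡ 32 (mod 59) gives 12296t ≡ 28 (mod 59), and since 24⁻¹ ≡ 32 (mod 59), t ≡ 11. Hence N ≡ 11037 + 12296·11 = 146293 (mod 725464).
From N ≡ 146293 (mod 725464) write N = 146293 + 725464t. Substituting into N ≡ 13 (mod 43) gives 725464t ≡ 6 (mod 43), and since 11⁻¹ ≡ 4 (mod 43), t ≡ 24. Hence N ≡ 146293 + 725464·24 = 17557429 (mod 31194952).

17557429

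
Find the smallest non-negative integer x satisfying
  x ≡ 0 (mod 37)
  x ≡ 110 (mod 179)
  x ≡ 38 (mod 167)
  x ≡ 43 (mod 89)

4034591

The moduli are pairwise coprime; N = 37·179·167·89 = 98437649.
N/37 = 2660477; 2660477 ≡ 29 (mod 37); 29·23 ≡ 1, so inverse 23.
N/179 = 549931; 549931 ≡ 43 (mod 179); 43·25 ≡ 1, so inverse 25.
N/167 = 589447; 589447 ≡ 104 (mod 167); 104·53 ≡ 1, so inverse 53.
N/89 = 1106041; 1106041 ≡ 38 (mod 89); 38·82 ≡ 1, so inverse 82.
x ≡ 0·2660477·23 + 110·549931·25 + 38·589447·53 + 43·1106041·82 = 6599357074.
6599357074 mod 98437649 = 4034591.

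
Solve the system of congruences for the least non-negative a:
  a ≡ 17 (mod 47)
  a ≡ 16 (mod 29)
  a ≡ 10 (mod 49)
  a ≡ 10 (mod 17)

65817

From a ≡ 17 (mod 47) write a = 17 + 47t. Substituting into a ≡ 16 (mod 29) gives 47t ≡ 28 (mod 29), and since 18⁻¹ ≡ 21 (mod 29), t ≡ 8. Hence a ≡ 17 + 47·8 = 393 (mod 1363).
From a ≡ 393 (mod 1363) write a = 393 + 1363t. Substituting into a ≡ 10 (mod 49) gives 1363t ≡ 9 (mod 49), and since 40⁻¹ ≡ 38 (mod 49), t ≡ 48. Hence a ≡ 393 + 1363·48 = 65817 (mod 66787).
From a ≡ 65817 (mod 66787) write a = 65817 + 66787t. Substituting into a ≡ 10 (mod 17) gives 66787t ≡ 0 (mod 17), and since 11⁻¹ ≡ 14 (mod 17), t ≡ 0. Hence a ≡ 65817 + 66787·0 = 65817 (mod 1135379).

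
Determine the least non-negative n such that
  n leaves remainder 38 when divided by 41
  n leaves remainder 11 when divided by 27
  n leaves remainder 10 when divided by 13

13322

The moduli are pairwise coprime; M = 41·27·13 = 14391.
M/41 = 351; 351 ≡ 23 (mod 41); 23·25 ≡ 1, so inverse 25.
M/27 = 533; 533 ≡ 20 (mod 27); 20·23 ≡ 1, so inverse 23.
M/13 = 1107; 1107 ≡ 2 (mod 13); 2·7 ≡ 1, so inverse 7.
n ≡ 38·351·25 + 11·533·23 + 10·1107·7 = 545789.
545789 mod 14391 = 13322.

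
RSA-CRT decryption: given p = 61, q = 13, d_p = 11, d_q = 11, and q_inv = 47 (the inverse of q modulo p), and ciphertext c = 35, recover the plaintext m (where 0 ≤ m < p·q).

185

m₁ = c^(d_p) mod p: c ≡ 35 (mod 61), and 35^11 mod 61 = 2.
m₂ = c^(d_q) mod q: c ≡ 9 (mod 13), and 9^11 mod 13 = 3.
h = q_inv·(m₁ − m₂) mod p = 47·(2 − 3) mod 61 = 14.
m = m₂ + h·q = 3 + 14·13 = 185.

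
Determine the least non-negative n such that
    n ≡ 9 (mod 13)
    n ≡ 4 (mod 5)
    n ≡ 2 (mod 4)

From n ≡ 9 (mod 13) write n = 9 + 13t. Substituting into n ≡ 4 (mod 5) gives 13t ≡ 0 (mod 5), and since 3⁻¹ ≡ 2 (mod 5), t ≡ 0. Hence n ≡ 9 + 13·0 = 9 (mod 65).
From n ≡ 9 (mod 65) write n = 9 + 65t. Substituting into n ≡ 2 (mod 4) gives 65t ≡ 1 (mod 4), and since 1⁻¹ ≡ 1 (mod 4), t ≡ 1. Hence n ≡ 9 + 65·1 = 74 (mod 260).

74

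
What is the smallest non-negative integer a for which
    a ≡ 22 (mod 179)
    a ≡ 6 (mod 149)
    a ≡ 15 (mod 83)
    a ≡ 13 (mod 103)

The moduli are pairwise coprime; N = 179·149·83·103 = 228010379.
N/179 = 1273801; 1273801 ≡ 37 (mod 179); 37·150 ≡ 1, so inverse 150.
N/149 = 1530271; 1530271 ≡ 41 (mod 149); 41·40 ≡ 1, so inverse 40.
N/83 = 2747113; 2747113 ≡ 62 (mod 83); 62·79 ≡ 1, so inverse 79.
N/103 = 2213693; 2213693 ≡ 17 (mod 103); 17·97 ≡ 1, so inverse 97.
a ≡ 22·1273801·150 + 6·1530271·40 + 15·2747113·79 + 13·2213693·97 = 10617604118.
10617604118 mod 228010379 = 129126684.

129126684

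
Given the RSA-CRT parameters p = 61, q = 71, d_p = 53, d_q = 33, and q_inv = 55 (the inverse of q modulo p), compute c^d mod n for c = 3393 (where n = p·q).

m₁ = c^(d_p) mod p: c ≡ 38 (mod 61), and 38^53 mod 61 = 28.
m₂ = c^(d_q) mod q: c ≡ 56 (mod 71), and 56^33 mod 71 = 65.
h = q_inv·(m₁ − m₂) mod p = 55·(28 − 65) mod 61 = 39.
m = m₂ + h·q = 65 + 39·71 = 2834.

2834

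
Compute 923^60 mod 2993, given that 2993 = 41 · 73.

2912

Mod 41: 923 ≡ 21; by Fermat, exponent reduces to 60 mod 40 = 20; 21^20 ≡ 1 (mod 41).
Mod 73: 923 ≡ 47; 47^60 ≡ 65 (mod 73).
Combine by CRT: x ≡ 1 (mod 41), x ≡ 65 (mod 73) ⇒ x ≡ 2912 (mod 2993).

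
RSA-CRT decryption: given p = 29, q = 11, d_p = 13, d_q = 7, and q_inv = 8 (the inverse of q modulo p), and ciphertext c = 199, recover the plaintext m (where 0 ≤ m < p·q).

210

m₁ = c^(d_p) mod p: c ≡ 25 (mod 29), and 25^13 mod 29 = 7.
m₂ = c^(d_q) mod q: c ≡ 1 (mod 11), and 1^7 mod 11 = 1.
h = q_inv·(m₁ − m₂) mod p = 8·(7 − 1) mod 29 = 19.
m = m₂ + h·q = 1 + 19·11 = 210.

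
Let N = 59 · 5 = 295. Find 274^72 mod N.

Mod 59: 274 ≡ 38; by Fermat, exponent reduces to 72 mod 58 = 14; 38^14 ≡ 35 (mod 59).
Mod 5: 274 ≡ 4; since 4 | 72, by Fermat 4^72 ≡ 1 (mod 5).
Combine by CRT: x ≡ 35 (mod 59), x ≡ 1 (mod 5) ⇒ x ≡ 271 (mod 295).

271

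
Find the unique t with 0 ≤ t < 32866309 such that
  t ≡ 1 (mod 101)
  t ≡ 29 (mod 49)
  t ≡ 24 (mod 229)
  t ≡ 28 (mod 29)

10629746

The moduli are pairwise coprime; N = 101·49·229·29 = 32866309.
N/101 = 325409; 325409 ≡ 88 (mod 101); 88·31 ≡ 1, so inverse 31.
N/49 = 670741; 670741 ≡ 29 (mod 49); 29·22 ≡ 1, so inverse 22.
N/229 = 143521; 143521 ≡ 167 (mod 229); 167·48 ≡ 1, so inverse 48.
N/29 = 1133321; 1133321 ≡ 1 (mod 29), inverse 1.
t ≡ 1·325409·31 + 29·670741·22 + 24·143521·48 + 28·1133321·1 = 635089617.
635089617 mod 32866309 = 10629746.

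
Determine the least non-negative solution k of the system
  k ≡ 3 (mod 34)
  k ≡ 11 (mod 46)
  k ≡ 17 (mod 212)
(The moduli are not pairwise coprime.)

45597

gcd(34, 46) = 2 and 2 | (11 − 3), so the pair is consistent; merging gives k ≡ 241 (mod 782), where 782 = lcm(34, 46).
gcd(782, 212) = 2 and 2 | (17 − 241), so the pair is consistent; merging gives k ≡ 45597 (mod 82892), where 82892 = lcm(782, 212).
The solution is unique modulo lcm(34, 46, 212) = 82892.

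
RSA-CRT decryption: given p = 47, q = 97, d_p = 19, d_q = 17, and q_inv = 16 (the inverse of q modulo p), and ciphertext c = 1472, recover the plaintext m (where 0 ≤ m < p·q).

m₁ = c^(d_p) mod p: c ≡ 15 (mod 47), and 15^19 mod 47 = 39.
m₂ = c^(d_q) mod q: c ≡ 17 (mod 97), and 17^17 mod 97 = 84.
h = q_inv·(m₁ − m₂) mod p = 16·(39 − 84) mod 47 = 32.
m = m₂ + h·q = 84 + 32·97 = 3188.

3188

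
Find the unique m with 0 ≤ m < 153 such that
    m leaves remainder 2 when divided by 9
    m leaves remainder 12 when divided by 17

From m ≡ 2 (mod 9) write m = 2 + 9t. Substituting into m ≡ 12 (mod 17) gives 9t ≡ 10 (mod 17), and since 9⁻¹ ≡ 2 (mod 17), t ≡ 3. Hence m ≡ 2 + 9·3 = 29 (mod 153).

29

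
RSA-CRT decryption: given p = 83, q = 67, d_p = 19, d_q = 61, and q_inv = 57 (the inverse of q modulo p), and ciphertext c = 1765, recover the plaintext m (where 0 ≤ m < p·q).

m₁ = c^(d_p) mod p: c ≡ 22 (mod 83), and 22^19 mod 83 = 72.
m₂ = c^(d_q) mod q: c ≡ 23 (mod 67), and 23^61 mod 67 = 39.
h = q_inv·(m₁ − m₂) mod p = 57·(72 − 39) mod 83 = 55.
m = m₂ + h·q = 39 + 55·67 = 3724.

3724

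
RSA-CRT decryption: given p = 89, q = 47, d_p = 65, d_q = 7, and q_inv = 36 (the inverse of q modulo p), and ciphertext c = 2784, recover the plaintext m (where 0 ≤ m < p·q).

2193

m₁ = c^(d_p) mod p: c ≡ 25 (mod 89), and 25^65 mod 89 = 57.
m₂ = c^(d_q) mod q: c ≡ 11 (mod 47), and 11^7 mod 47 = 31.
h = q_inv·(m₁ − m₂) mod p = 36·(57 − 31) mod 89 = 46.
m = m₂ + h·q = 31 + 46·47 = 2193.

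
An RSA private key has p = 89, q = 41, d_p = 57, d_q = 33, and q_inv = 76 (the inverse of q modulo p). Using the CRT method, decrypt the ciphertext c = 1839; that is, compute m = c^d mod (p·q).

147

m₁ = c^(d_p) mod p: c ≡ 59 (mod 89), and 59^57 mod 89 = 58.
m₂ = c^(d_q) mod q: c ≡ 35 (mod 41), and 35^33 mod 41 = 24.
h = q_inv·(m₁ − m₂) mod p = 76·(58 − 24) mod 89 = 3.
m = m₂ + h·q = 24 + 3·41 = 147.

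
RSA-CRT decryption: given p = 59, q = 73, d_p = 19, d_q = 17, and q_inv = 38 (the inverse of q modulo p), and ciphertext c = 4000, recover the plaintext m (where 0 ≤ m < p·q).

m₁ = c^(d_p) mod p: c ≡ 47 (mod 59), and 47^19 mod 59 = 55.
m₂ = c^(d_q) mod q: c ≡ 58 (mod 73), and 58^17 mod 73 = 31.
h = q_inv·(m₁ − m₂) mod p = 38·(55 − 31) mod 59 = 27.
m = m₂ + h·q = 31 + 27·73 = 2002.

2002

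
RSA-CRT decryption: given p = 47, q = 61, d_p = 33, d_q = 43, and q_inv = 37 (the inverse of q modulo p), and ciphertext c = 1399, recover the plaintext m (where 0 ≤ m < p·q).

42

m₁ = c^(d_p) mod p: c ≡ 36 (mod 47), and 36^33 mod 47 = 42.
m₂ = c^(d_q) mod q: c ≡ 57 (mod 61), and 57^43 mod 61 = 42.
h = q_inv·(m₁ − m₂) mod p = 37·(42 − 42) mod 47 = 0.
m = m₂ + h·q = 42 + 0·61 = 42.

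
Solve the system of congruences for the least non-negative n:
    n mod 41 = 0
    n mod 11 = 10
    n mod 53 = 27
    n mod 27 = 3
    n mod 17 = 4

6641139

The moduli are pairwise coprime; M = 41·11·53·27·17 = 10971477.
M/41 = 267597; 267597 ≡ 31 (mod 41); 31·4 ≡ 1, so inverse 4.
M/11 = 997407; 997407 ≡ 4 (mod 11); 4·3 ≡ 1, so inverse 3.
M/53 = 207009; 207009 ≡ 44 (mod 53); 44·47 ≡ 1, so inverse 47.
M/27 = 406351; 406351 ≡ 1 (mod 27), inverse 1.
M/17 = 645381; 645381 ≡ 10 (mod 17); 10·12 ≡ 1, so inverse 12.
n ≡ 0·267597·4 + 10·997407·3 + 27·207009·47 + 3·406351·1 + 4·645381·12 = 324813972.
324813972 mod 10971477 = 6641139.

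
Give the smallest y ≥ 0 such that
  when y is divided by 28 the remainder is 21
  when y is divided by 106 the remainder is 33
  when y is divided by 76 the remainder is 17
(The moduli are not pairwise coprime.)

gcd(28, 106) = 2 and 2 | (33 − 21), so the pair is consistent; merging gives y ≡ 245 (mod 1484), where 1484 = lcm(28, 106).
gcd(1484, 76) = 4 and 4 | (17 − 245), so the pair is consistent; merging gives y ≡ 245 (mod 28196), where 28196 = lcm(1484, 76).
The solution is unique modulo lcm(28, 106, 76) = 28196.

245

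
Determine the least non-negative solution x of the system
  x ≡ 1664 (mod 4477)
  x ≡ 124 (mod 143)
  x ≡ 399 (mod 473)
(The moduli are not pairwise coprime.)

601582

Combine the congruences pairwise.
gcd(4477, 143) = 11 and 11 | (124 − 1664), so the pair is consistent; merging gives x ≡ 19572 (mod 58201), where 58201 = lcm(4477, 143).
gcd(58201, 473) = 11 and 11 | (399 − 19572), so the pair is consistent; merging gives x ≡ 601582 (mod 2502643), where 2502643 = lcm(58201, 473).
The solution is unique modulo lcm(4477, 143, 473) = 2502643.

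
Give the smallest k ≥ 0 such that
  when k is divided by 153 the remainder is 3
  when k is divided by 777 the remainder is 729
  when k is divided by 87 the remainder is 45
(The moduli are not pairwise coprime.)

607566

Combine the congruences pairwise.
gcd(153, 777) = 3 and 3 | (729 − 3), so the pair is consistent; merging gives k ≡ 13161 (mod 39627), where 39627 = lcm(153, 777).
gcd(39627, 87) = 3 and 3 | (45 − 13161), so the pair is consistent; merging gives k ≡ 607566 (mod 1149183), where 1149183 = lcm(39627, 87).
The solution is unique modulo lcm(153, 777, 87) = 1149183.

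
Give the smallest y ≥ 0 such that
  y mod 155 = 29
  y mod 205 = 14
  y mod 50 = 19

gcd(155, 205) = 5 and 5 | (14 − 29), so the pair is consistent; merging gives y ≡ 4524 (mod 6355), where 6355 = lcm(155, 205).
gcd(6355, 50) = 5 and 5 | (19 − 4524), so the pair is consistent; merging gives y ≡ 61719 (mod 63550), where 63550 = lcm(6355, 50).
The solution is unique modulo lcm(155, 205, 50) = 63550.

61719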